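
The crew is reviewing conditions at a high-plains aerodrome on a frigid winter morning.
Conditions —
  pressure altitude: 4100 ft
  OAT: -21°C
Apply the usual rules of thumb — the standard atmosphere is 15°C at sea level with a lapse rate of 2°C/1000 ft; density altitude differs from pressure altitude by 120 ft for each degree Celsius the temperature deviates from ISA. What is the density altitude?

764 ft

ISA temperature at 4100 ft = 15 − 2 × (4100/1000) = 6.8°C.
ISA deviation = -21 − 6.8 = -27.8°C.
Density altitude = 4100 + 120 × (-27.8) = 4100 + (-3336) = 764 ft.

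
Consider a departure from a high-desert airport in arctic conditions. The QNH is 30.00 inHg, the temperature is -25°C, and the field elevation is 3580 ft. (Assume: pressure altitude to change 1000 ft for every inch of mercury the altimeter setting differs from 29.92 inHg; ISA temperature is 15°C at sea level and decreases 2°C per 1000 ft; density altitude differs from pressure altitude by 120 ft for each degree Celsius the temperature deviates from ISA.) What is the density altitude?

-460 ft

Pressure altitude = 3580 + (29.92 − 30.00) × 1000 = 3580 + (-80) = 3500 ft.
ISA temperature at 3500 ft = 15 − 2 × (3500/1000) = 8°C.
ISA deviation = -25 − 8 = -33°C.
Density altitude = 3500 + 120 × (-33) = -460 ft.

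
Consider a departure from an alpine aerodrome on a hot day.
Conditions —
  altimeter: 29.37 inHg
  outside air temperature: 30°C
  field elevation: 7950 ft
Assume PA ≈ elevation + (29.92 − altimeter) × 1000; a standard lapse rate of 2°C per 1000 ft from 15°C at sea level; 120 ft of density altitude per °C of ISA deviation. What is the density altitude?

12340 ft

Pressure altitude = 7950 + (29.92 − 29.37) × 1000 = 7950 + (+550) = 8500 ft.
ISA temperature at 8500 ft = 15 − 2 × (8500/1000) = -2°C.
ISA deviation = 30 − (-2) = +32°C.
Density altitude = 8500 + 120 × (32) = 12340 ft.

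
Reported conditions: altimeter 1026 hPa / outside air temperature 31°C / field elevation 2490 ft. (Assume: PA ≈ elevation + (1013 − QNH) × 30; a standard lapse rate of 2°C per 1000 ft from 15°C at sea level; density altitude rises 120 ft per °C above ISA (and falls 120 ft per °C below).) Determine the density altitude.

4524 ft

Pressure altitude = 2490 + (1013 − 1026) × 30 = 2490 + (-390) = 2100 ft.
ISA temperature at 2100 ft = 15 − 2 × (2100/1000) = 10.8°C.
ISA deviation = 31 − 10.8 = +20.2°C.
Density altitude = 2100 + 120 × (20.2) = 4524 ft.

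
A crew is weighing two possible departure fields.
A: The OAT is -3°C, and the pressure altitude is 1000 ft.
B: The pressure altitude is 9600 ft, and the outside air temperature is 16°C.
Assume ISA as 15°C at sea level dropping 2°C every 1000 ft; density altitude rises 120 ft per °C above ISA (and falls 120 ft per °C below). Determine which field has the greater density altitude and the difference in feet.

A: ISA temp = 13°C, deviation -16°C, DA = 1000 + 120 × (-16) = -920 ft.
B: ISA temp = -4.2°C, deviation +20.2°C, DA = 9600 + 120 × 20.2 = 12024 ft.
B is higher by 12024 − (-920) = 12944 ft.

B by 12944 ft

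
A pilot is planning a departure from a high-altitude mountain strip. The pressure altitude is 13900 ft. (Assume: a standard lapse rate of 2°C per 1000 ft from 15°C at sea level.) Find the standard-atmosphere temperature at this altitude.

ISA temperature = 15 − 2 × (13900/1000) = 15 − 27.8 = -12.8°C.

-12.8°C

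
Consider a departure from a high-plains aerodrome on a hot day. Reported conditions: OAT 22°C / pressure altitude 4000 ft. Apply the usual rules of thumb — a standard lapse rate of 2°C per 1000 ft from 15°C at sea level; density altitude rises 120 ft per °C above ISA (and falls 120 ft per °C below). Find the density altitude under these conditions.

5800 ft

ISA temperature at 4000 ft = 15 − 2 × (4000/1000) = 7°C.
ISA deviation = 22 − 7 = +15°C.
Density altitude = 4000 + 120 × (15) = 4000 + (+1800) = 5800 ft.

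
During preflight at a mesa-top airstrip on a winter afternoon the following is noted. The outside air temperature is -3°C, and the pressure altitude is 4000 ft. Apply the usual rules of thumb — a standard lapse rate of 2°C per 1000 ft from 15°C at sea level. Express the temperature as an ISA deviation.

ISA-10°C

ISA temperature at 4000 ft = 15 − 2 × (4000/1000) = 7°C.
Deviation = OAT − ISA = -3 − 7 = -10°C.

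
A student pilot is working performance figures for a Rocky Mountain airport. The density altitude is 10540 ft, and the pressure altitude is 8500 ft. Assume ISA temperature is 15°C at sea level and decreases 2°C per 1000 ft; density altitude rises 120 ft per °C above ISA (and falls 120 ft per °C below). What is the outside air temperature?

15°C

Density altitude − pressure altitude = 10540 − 8500 = +2040 ft.
At 120 ft/°C that is an ISA deviation of 2040/120 = +17°C.
ISA temperature at 8500 ft = 15 − 2 × (8500/1000) = -2°C.
OAT = ISA + deviation = -2 + (+17) = 15°C.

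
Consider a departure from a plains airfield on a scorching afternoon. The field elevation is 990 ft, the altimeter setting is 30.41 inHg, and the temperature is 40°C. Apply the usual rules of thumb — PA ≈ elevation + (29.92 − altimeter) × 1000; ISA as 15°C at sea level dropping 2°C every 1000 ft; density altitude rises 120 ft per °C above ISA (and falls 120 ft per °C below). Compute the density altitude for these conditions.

3620 ft

Pressure altitude = 990 + (29.92 − 30.41) × 1000 = 990 + (-490) = 500 ft.
ISA temperature at 500 ft = 15 − 2 × (500/1000) = 14°C.
ISA deviation = 40 − 14 = +26°C.
Density altitude = 500 + 120 × (26) = 3620 ft.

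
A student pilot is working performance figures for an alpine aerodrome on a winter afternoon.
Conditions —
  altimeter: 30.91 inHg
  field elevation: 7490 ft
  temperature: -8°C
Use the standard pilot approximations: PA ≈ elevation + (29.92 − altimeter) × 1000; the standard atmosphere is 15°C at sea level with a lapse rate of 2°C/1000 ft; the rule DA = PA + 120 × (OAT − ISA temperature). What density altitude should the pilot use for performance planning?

5300 ft

Pressure altitude = 7490 + (29.92 − 30.91) × 1000 = 7490 + (-990) = 6500 ft.
ISA temperature at 6500 ft = 15 − 2 × (6500/1000) = 2°C.
ISA deviation = -8 − 2 = -10°C.
Density altitude = 6500 + 120 × (-10) = 5300 ft.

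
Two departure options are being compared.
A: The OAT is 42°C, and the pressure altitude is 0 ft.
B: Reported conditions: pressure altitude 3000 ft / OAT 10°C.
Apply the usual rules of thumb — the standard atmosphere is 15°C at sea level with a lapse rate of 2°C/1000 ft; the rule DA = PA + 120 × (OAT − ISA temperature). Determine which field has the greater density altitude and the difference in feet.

A by 120 ft

A: ISA temp = 15°C, deviation +27°C, DA = 0 + 120 × 27 = 3240 ft.
B: ISA temp = 9°C, deviation +1°C, DA = 3000 + 120 × 1 = 3120 ft.
A is higher by 3240 − 3120 = 120 ft.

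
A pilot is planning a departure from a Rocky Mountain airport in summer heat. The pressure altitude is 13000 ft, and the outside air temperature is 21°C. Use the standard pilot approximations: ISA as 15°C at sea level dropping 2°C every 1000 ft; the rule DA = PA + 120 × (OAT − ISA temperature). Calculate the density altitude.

ISA temperature at 13000 ft = 15 − 2 × (13000/1000) = -11°C.
ISA deviation = 21 − (-11) = +32°C.
Density altitude = 13000 + 120 × (32) = 13000 + (+3840) = 16840 ft.

16840 ft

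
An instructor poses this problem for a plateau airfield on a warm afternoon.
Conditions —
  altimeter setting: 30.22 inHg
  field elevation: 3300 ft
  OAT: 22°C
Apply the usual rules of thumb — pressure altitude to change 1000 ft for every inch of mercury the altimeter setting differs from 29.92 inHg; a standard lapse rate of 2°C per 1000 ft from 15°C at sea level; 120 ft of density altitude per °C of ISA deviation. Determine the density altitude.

Pressure altitude = 3300 + (29.92 − 30.22) × 1000 = 3300 + (-300) = 3000 ft.
ISA temperature at 3000 ft = 15 − 2 × (3000/1000) = 9°C.
ISA deviation = 22 − 9 = +13°C.
Density altitude = 3000 + 120 × (13) = 4560 ft.

4560 ft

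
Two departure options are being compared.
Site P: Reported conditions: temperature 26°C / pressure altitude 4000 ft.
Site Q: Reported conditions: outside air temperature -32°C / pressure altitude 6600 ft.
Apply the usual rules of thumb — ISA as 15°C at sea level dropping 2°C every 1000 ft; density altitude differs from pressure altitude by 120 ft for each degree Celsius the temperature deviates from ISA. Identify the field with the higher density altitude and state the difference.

Site P: ISA temp = 7°C, deviation +19°C, DA = 4000 + 120 × 19 = 6280 ft.
Site Q: ISA temp = 1.8°C, deviation -33.8°C, DA = 6600 + 120 × (-33.8) = 2544 ft.
Site P is higher by 6280 − 2544 = 3736 ft.

Site P by 3736 ft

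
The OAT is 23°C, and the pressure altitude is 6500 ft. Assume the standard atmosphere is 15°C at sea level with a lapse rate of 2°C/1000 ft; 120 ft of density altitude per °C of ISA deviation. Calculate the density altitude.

9020 ft

ISA temperature at 6500 ft = 15 − 2 × (6500/1000) = 2°C.
ISA deviation = 23 − 2 = +21°C.
Density altitude = 6500 + 120 × (21) = 6500 + (+2520) = 9020 ft.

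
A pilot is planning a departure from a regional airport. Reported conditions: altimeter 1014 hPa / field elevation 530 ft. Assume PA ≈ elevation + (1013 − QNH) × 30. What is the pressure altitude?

Pressure correction = (1013 − 1014) × 30 = -30 ft.
Pressure altitude = 530 + (-30) = 500 ft.

500 ft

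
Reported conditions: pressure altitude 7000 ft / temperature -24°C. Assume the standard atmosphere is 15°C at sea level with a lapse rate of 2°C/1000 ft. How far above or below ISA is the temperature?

ISA-25°C

ISA temperature at 7000 ft = 15 − 2 × (7000/1000) = 1°C.
Deviation = OAT − ISA = -24 − 1 = -25°C.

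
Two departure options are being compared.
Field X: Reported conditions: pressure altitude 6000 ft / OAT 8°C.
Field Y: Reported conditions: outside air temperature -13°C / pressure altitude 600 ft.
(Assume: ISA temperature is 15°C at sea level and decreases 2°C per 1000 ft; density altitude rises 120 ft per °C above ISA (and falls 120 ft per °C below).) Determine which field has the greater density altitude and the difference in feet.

Field X: ISA temp = 3°C, deviation +5°C, DA = 6000 + 120 × 5 = 6600 ft.
Field Y: ISA temp = 13.8°C, deviation -26.8°C, DA = 600 + 120 × (-26.8) = -2616 ft.
Field X is higher by 6600 − (-2616) = 9216 ft.

Field X by 9216 ft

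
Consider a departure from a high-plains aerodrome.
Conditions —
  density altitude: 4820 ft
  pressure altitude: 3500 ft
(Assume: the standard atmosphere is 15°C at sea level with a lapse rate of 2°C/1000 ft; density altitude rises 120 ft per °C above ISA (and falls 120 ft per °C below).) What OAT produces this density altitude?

19°C

Density altitude − pressure altitude = 4820 − 3500 = +1320 ft.
At 120 ft/°C that is an ISA deviation of 1320/120 = +11°C.
ISA temperature at 3500 ft = 15 − 2 × (3500/1000) = 8°C.
OAT = ISA + deviation = 8 + (+11) = 19°C.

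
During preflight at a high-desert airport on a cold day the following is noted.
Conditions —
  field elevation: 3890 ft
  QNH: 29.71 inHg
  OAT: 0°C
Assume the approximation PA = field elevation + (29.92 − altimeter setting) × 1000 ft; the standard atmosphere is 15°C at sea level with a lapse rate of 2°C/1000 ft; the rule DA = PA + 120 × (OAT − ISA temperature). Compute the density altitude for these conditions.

Pressure altitude = 3890 + (29.92 − 29.71) × 1000 = 3890 + (+210) = 4100 ft.
ISA temperature at 4100 ft = 15 − 2 × (4100/1000) = 6.8°C.
ISA deviation = 0 − 6.8 = -6.8°C.
Density altitude = 4100 + 120 × (-6.8) = 3284 ft.

3284 ft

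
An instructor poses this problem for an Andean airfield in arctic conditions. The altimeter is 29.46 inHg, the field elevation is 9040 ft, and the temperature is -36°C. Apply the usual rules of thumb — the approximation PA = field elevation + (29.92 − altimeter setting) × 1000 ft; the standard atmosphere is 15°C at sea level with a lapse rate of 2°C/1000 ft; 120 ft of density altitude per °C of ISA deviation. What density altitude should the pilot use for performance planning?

5660 ft

Pressure altitude = 9040 + (29.92 − 29.46) × 1000 = 9040 + (+460) = 9500 ft.
ISA temperature at 9500 ft = 15 − 2 × (9500/1000) = -4°C.
ISA deviation = -36 − (-4) = -32°C.
Density altitude = 9500 + 120 × (-32) = 5660 ft.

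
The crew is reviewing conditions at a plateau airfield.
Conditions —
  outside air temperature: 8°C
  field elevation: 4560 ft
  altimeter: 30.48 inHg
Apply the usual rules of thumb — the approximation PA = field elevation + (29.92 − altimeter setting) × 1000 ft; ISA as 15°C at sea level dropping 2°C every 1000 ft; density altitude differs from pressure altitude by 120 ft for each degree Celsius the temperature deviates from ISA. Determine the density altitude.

4120 ft

Pressure altitude = 4560 + (29.92 − 30.48) × 1000 = 4560 + (-560) = 4000 ft.
ISA temperature at 4000 ft = 15 − 2 × (4000/1000) = 7°C.
ISA deviation = 8 − 7 = +1°C.
Density altitude = 4000 + 120 × (1) = 4120 ft.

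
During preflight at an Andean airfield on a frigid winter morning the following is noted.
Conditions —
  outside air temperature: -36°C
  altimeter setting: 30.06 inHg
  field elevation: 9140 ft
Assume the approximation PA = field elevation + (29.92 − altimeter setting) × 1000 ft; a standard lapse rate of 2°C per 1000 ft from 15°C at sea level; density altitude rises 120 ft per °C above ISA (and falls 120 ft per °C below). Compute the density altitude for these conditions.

5040 ft

Pressure altitude = 9140 + (29.92 − 30.06) × 1000 = 9140 + (-140) = 9000 ft.
ISA temperature at 9000 ft = 15 − 2 × (9000/1000) = -3°C.
ISA deviation = -36 − (-3) = -33°C.
Density altitude = 9000 + 120 × (-33) = 5040 ft.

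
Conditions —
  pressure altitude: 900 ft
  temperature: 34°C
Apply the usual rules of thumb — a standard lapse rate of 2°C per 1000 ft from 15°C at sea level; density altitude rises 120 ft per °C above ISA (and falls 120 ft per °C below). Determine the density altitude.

3396 ft

ISA temperature at 900 ft = 15 − 2 × (900/1000) = 13.2°C.
ISA deviation = 34 − 13.2 = +20.8°C.
Density altitude = 900 + 120 × (20.8) = 900 + (+2496) = 3396 ft.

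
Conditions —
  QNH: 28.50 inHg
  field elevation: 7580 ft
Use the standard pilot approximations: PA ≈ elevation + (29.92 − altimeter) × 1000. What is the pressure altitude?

Pressure correction = (29.92 − 28.50) × 1000 = +1420 ft.
Pressure altitude = 7580 + (+1420) = 9000 ft.

9000 ft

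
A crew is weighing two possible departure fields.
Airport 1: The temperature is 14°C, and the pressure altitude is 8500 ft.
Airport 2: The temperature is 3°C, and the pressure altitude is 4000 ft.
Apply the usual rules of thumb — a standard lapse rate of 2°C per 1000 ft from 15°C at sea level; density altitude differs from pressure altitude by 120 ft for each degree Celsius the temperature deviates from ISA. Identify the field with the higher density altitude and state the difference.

Airport 1 by 6900 ft

Airport 1: ISA temp = -2°C, deviation +16°C, DA = 8500 + 120 × 16 = 10420 ft.
Airport 2: ISA temp = 7°C, deviation -4°C, DA = 4000 + 120 × (-4) = 3520 ft.
Airport 1 is higher by 10420 − 3520 = 6900 ft.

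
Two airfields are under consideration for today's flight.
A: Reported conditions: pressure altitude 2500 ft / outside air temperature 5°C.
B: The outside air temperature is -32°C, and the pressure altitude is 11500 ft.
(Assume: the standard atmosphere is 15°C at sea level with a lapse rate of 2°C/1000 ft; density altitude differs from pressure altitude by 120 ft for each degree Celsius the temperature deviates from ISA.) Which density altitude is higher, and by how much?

B by 6720 ft

A: ISA temp = 10°C, deviation -5°C, DA = 2500 + 120 × (-5) = 1900 ft.
B: ISA temp = -8°C, deviation -24°C, DA = 11500 + 120 × (-24) = 8620 ft.
B is higher by 8620 − 1900 = 6720 ft.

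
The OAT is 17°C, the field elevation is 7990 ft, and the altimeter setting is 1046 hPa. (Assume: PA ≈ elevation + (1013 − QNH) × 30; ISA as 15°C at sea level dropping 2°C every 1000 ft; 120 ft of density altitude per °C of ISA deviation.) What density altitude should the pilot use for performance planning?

Pressure altitude = 7990 + (1013 − 1046) × 30 = 7990 + (-990) = 7000 ft.
ISA temperature at 7000 ft = 15 − 2 × (7000/1000) = 1°C.
ISA deviation = 17 − 1 = +16°C.
Density altitude = 7000 + 120 × (16) = 8920 ft.

8920 ft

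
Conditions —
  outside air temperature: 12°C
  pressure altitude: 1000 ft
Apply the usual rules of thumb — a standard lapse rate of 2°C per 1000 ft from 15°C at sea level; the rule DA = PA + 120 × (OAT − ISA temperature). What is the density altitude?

ISA temperature at 1000 ft = 15 − 2 × (1000/1000) = 13°C.
ISA deviation = 12 − 13 = -1°C.
Density altitude = 1000 + 120 × (-1) = 1000 + (-120) = 880 ft.

880 ft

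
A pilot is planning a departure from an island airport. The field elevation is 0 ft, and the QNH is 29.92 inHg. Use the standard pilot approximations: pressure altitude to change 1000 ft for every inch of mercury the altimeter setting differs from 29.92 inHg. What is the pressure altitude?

Pressure correction = (29.92 − 29.92) × 1000 = 0 ft.
Pressure altitude = 0 + (0) = 0 ft.

0 ft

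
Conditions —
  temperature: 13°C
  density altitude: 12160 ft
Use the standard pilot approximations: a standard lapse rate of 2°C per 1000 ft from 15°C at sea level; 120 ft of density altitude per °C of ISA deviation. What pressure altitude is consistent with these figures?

DA = PA + 120 × (OAT − (15 − 2·PA/1000)) = PA + 120·OAT − 1800 + 0.24·PA = 1.24·PA + 120·OAT − 1800.
So 1.24·PA = 12160 − 120 × 13 + 1800 = 12400.
PA = 12400 / 1.24 = 10000 ft.

10000 ft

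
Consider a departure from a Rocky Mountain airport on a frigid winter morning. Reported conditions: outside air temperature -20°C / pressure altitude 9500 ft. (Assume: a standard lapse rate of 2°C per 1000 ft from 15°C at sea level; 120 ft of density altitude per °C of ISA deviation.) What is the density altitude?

7580 ft

ISA temperature at 9500 ft = 15 − 2 × (9500/1000) = -4°C.
ISA deviation = -20 − (-4) = -16°C.
Density altitude = 9500 + 120 × (-16) = 9500 + (-1920) = 7580 ft.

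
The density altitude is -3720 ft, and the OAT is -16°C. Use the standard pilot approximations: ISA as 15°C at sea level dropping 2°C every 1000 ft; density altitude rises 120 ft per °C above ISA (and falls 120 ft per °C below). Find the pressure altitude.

0 ft

DA = PA + 120 × (OAT − (15 − 2·PA/1000)) = PA + 120·OAT − 1800 + 0.24·PA = 1.24·PA + 120·OAT − 1800.
So 1.24·PA = -3720 − 120 × (-16) + 1800 = 0.
PA = 0 / 1.24 = 0 ft.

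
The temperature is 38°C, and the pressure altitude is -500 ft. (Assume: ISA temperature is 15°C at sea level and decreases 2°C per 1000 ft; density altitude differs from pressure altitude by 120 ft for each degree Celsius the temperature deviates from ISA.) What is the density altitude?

2140 ft

ISA temperature at -500 ft = 15 − 2 × (-500/1000) = 16°C.
ISA deviation = 38 − 16 = +22°C.
Density altitude = -500 + 120 × (22) = -500 + (+2640) = 2140 ft.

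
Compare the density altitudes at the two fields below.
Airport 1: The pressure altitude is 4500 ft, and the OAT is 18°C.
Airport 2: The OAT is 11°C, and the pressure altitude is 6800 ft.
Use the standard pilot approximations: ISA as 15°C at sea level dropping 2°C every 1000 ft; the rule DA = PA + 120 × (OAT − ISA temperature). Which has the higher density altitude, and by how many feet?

Airport 2 by 2012 ft

Airport 1: ISA temp = 6°C, deviation +12°C, DA = 4500 + 120 × 12 = 5940 ft.
Airport 2: ISA temp = 1.4°C, deviation +9.6°C, DA = 6800 + 120 × 9.6 = 7952 ft.
Airport 2 is higher by 7952 − 5940 = 2012 ft.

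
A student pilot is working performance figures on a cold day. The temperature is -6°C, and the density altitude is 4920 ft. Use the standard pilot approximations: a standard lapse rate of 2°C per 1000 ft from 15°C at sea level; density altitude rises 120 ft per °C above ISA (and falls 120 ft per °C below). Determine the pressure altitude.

6000 ft

DA = PA + 120 × (OAT − (15 − 2·PA/1000)) = PA + 120·OAT − 1800 + 0.24·PA = 1.24·PA + 120·OAT − 1800.
So 1.24·PA = 4920 − 120 × (-6) + 1800 = 7440.
PA = 7440 / 1.24 = 6000 ft.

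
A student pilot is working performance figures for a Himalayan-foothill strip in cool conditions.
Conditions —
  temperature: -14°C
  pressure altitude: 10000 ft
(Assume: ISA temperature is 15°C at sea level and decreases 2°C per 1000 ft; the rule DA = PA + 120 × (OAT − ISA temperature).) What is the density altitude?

ISA temperature at 10000 ft = 15 − 2 × (10000/1000) = -5°C.
ISA deviation = -14 − (-5) = -9°C.
Density altitude = 10000 + 120 × (-9) = 10000 + (-1080) = 8920 ft.

8920 ft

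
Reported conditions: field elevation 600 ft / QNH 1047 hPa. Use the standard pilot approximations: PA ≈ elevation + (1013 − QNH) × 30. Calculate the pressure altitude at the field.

-420 ft

Pressure correction = (1013 − 1047) × 30 = -1020 ft.
Pressure altitude = 600 + (-1020) = -420 ft.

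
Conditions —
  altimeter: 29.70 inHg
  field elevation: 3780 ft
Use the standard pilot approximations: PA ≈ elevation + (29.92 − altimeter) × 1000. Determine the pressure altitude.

Pressure correction = (29.92 − 29.70) × 1000 = +220 ft.
Pressure altitude = 3780 + (+220) = 4000 ft.

4000 ft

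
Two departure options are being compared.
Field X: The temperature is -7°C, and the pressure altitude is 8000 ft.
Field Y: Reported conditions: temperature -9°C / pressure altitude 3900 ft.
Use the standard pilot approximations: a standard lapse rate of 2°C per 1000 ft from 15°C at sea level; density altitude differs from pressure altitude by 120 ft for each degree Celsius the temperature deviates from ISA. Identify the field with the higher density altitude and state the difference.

Field X by 5324 ft

Field X: ISA temp = -1°C, deviation -6°C, DA = 8000 + 120 × (-6) = 7280 ft.
Field Y: ISA temp = 7.2°C, deviation -16.2°C, DA = 3900 + 120 × (-16.2) = 1956 ft.
Field X is higher by 7280 − 1956 = 5324 ft.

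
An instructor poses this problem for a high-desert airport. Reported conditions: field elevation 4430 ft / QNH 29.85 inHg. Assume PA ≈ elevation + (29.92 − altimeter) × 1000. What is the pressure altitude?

4500 ft

Pressure correction = (29.92 − 29.85) × 1000 = +70 ft.
Pressure altitude = 4430 + (+70) = 4500 ft.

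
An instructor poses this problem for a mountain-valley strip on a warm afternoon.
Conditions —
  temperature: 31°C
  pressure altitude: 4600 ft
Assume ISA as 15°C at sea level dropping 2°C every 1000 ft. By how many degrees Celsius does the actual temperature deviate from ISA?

ISA temperature at 4600 ft = 15 − 2 × (4600/1000) = 5.8°C.
Deviation = OAT − ISA = 31 − 5.8 = +25.2°C.

ISA+25.2°C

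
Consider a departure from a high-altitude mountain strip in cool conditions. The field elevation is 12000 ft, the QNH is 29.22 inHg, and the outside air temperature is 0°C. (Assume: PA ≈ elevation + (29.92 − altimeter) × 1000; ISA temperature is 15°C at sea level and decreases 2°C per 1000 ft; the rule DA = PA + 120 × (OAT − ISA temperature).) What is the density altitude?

13948 ft

Pressure altitude = 12000 + (29.92 − 29.22) × 1000 = 12000 + (+700) = 12700 ft.
ISA temperature at 12700 ft = 15 − 2 × (12700/1000) = -10.4°C.
ISA deviation = 0 − (-10.4) = +10.4°C.
Density altitude = 12700 + 120 × (10.4) = 13948 ft.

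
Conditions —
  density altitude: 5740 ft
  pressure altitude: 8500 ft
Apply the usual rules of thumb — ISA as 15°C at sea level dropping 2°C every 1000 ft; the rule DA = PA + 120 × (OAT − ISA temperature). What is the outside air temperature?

Density altitude − pressure altitude = 5740 − 8500 = -2760 ft.
At 120 ft/°C that is an ISA deviation of -2760/120 = -23°C.
ISA temperature at 8500 ft = 15 − 2 × (8500/1000) = -2°C.
OAT = ISA + deviation = -2 + (-23) = -25°C.

-25°C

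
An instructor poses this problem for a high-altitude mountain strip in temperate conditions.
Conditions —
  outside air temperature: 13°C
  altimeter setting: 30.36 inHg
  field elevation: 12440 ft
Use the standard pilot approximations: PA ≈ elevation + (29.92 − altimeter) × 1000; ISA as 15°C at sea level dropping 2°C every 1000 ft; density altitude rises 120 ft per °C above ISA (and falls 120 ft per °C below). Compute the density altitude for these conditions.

14640 ft

Pressure altitude = 12440 + (29.92 − 30.36) × 1000 = 12440 + (-440) = 12000 ft.
ISA temperature at 12000 ft = 15 − 2 × (12000/1000) = -9°C.
ISA deviation = 13 − (-9) = +22°C.
Density altitude = 12000 + 120 × (22) = 14640 ft.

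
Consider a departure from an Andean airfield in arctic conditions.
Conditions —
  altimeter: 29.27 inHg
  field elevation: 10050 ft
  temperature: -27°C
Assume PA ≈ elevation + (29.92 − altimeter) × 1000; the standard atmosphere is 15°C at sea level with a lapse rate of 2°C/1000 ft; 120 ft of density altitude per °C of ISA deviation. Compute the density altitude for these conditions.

Pressure altitude = 10050 + (29.92 − 29.27) × 1000 = 10050 + (+650) = 10700 ft.
ISA temperature at 10700 ft = 15 − 2 × (10700/1000) = -6.4°C.
ISA deviation = -27 − (-6.4) = -20.6°C.
Density altitude = 10700 + 120 × (-20.6) = 8228 ft.

8228 ft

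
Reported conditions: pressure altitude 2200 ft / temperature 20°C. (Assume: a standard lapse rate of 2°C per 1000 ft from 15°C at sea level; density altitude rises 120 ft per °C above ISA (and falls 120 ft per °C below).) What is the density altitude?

ISA temperature at 2200 ft = 15 − 2 × (2200/1000) = 10.6°C.
ISA deviation = 20 − 10.6 = +9.4°C.
Density altitude = 2200 + 120 × (9.4) = 2200 + (+1128) = 3328 ft.

3328 ft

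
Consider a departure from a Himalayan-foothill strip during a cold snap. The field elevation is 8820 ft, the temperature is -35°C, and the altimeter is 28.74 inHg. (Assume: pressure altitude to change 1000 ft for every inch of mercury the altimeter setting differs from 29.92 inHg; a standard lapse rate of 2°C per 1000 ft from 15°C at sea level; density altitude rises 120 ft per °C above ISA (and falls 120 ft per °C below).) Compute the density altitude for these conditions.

6400 ft

Pressure altitude = 8820 + (29.92 − 28.74) × 1000 = 8820 + (+1180) = 10000 ft.
ISA temperature at 10000 ft = 15 − 2 × (10000/1000) = -5°C.
ISA deviation = -35 − (-5) = -30°C.
Density altitude = 10000 + 120 × (-30) = 6400 ft.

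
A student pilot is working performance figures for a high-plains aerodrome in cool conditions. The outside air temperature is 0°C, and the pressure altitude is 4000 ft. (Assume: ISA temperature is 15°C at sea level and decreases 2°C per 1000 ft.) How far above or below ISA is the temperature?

ISA temperature at 4000 ft = 15 − 2 × (4000/1000) = 7°C.
Deviation = OAT − ISA = 0 − 7 = -7°C.

ISA-7°C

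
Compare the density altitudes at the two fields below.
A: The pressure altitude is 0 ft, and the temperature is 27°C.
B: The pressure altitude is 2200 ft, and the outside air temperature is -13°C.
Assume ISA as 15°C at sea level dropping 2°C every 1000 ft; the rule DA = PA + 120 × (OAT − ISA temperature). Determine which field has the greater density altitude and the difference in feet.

A: ISA temp = 15°C, deviation +12°C, DA = 0 + 120 × 12 = 1440 ft.
B: ISA temp = 10.6°C, deviation -23.6°C, DA = 2200 + 120 × (-23.6) = -632 ft.
A is higher by 1440 − (-632) = 2072 ft.

A by 2072 ft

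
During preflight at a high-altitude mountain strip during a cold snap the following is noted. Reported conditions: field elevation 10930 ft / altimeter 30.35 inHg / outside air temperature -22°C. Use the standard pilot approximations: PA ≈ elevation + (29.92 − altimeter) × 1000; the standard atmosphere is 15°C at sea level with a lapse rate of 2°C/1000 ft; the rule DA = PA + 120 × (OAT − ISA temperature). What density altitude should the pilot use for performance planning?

8580 ft

Pressure altitude = 10930 + (29.92 − 30.35) × 1000 = 10930 + (-430) = 10500 ft.
ISA temperature at 10500 ft = 15 − 2 × (10500/1000) = -6°C.
ISA deviation = -22 − (-6) = -16°C.
Density altitude = 10500 + 120 × (-16) = 8580 ft.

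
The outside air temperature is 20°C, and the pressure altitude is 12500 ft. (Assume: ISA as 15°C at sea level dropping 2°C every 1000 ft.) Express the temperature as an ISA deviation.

ISA temperature at 12500 ft = 15 − 2 × (12500/1000) = -10°C.
Deviation = OAT − ISA = 20 − (-10) = +30°C.

ISA+30°C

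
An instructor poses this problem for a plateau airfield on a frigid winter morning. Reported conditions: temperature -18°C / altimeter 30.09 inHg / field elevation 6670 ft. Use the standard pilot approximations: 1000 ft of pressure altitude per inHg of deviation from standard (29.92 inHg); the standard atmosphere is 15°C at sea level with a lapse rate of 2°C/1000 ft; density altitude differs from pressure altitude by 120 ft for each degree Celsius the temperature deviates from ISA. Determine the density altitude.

Pressure altitude = 6670 + (29.92 − 30.09) × 1000 = 6670 + (-170) = 6500 ft.
ISA temperature at 6500 ft = 15 − 2 × (6500/1000) = 2°C.
ISA deviation = -18 − 2 = -20°C.
Density altitude = 6500 + 120 × (-20) = 4100 ft.

4100 ft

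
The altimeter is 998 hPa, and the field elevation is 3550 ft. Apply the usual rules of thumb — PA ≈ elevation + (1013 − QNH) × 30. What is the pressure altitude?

Pressure correction = (1013 − 998) × 30 = +450 ft.
Pressure altitude = 3550 + (+450) = 4000 ft.

4000 ft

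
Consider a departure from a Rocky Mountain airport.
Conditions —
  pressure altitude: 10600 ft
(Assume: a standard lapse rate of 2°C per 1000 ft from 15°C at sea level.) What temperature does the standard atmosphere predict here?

ISA temperature = 15 − 2 × (10600/1000) = 15 − 21.2 = -6.2°C.

-6.2°C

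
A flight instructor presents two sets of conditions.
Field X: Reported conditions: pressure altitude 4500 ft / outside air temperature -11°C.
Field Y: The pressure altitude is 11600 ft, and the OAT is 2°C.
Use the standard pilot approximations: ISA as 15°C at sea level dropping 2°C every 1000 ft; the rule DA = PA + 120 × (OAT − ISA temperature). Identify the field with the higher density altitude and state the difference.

Field Y by 10364 ft

Field X: ISA temp = 6°C, deviation -17°C, DA = 4500 + 120 × (-17) = 2460 ft.
Field Y: ISA temp = -8.2°C, deviation +10.2°C, DA = 11600 + 120 × 10.2 = 12824 ft.
Field Y is higher by 12824 − 2460 = 10364 ft.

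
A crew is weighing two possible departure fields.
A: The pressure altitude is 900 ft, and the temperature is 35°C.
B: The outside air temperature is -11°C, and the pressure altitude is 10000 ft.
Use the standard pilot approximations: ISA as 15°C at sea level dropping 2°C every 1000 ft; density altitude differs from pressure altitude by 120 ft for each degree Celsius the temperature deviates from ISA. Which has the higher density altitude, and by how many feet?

B by 5764 ft

A: ISA temp = 13.2°C, deviation +21.8°C, DA = 900 + 120 × 21.8 = 3516 ft.
B: ISA temp = -5°C, deviation -6°C, DA = 10000 + 120 × (-6) = 9280 ft.
B is higher by 9280 − 3516 = 5764 ft.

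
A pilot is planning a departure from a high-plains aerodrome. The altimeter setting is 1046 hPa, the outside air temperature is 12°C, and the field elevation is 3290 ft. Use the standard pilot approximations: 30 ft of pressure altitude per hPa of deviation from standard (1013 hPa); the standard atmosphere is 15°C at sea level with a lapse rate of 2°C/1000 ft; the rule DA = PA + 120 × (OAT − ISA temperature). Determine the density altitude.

Pressure altitude = 3290 + (1013 − 1046) × 30 = 3290 + (-990) = 2300 ft.
ISA temperature at 2300 ft = 15 − 2 × (2300/1000) = 10.4°C.
ISA deviation = 12 − 10.4 = +1.6°C.
Density altitude = 2300 + 120 × (1.6) = 2492 ft.

2492 ft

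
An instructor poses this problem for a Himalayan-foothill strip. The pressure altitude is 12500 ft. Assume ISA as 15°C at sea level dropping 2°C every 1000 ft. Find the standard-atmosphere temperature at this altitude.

ISA temperature = 15 − 2 × (12500/1000) = 15 − 25 = -10°C.

-10°C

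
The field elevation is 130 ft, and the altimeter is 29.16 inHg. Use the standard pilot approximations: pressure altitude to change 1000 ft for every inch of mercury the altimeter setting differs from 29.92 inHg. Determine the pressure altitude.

890 ft

Pressure correction = (29.92 − 29.16) × 1000 = +760 ft.
Pressure altitude = 130 + (+760) = 890 ft.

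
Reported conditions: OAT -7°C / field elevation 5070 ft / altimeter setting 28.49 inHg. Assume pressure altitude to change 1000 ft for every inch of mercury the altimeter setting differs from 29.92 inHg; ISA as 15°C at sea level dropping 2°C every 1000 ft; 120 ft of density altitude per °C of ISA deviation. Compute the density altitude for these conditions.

5420 ft

Pressure altitude = 5070 + (29.92 − 28.49) × 1000 = 5070 + (+1430) = 6500 ft.
ISA temperature at 6500 ft = 15 − 2 × (6500/1000) = 2°C.
ISA deviation = -7 − 2 = -9°C.
Density altitude = 6500 + 120 × (-9) = 5420 ft.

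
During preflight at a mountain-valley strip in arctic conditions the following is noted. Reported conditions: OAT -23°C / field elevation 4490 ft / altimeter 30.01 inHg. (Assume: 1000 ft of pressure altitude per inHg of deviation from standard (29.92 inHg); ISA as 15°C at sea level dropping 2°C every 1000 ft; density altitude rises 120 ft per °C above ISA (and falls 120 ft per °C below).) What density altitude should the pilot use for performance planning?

896 ft

Pressure altitude = 4490 + (29.92 − 30.01) × 1000 = 4490 + (-90) = 4400 ft.
ISA temperature at 4400 ft = 15 − 2 × (4400/1000) = 6.2°C.
ISA deviation = -23 − 6.2 = -29.2°C.
Density altitude = 4400 + 120 × (-29.2) = 896 ft.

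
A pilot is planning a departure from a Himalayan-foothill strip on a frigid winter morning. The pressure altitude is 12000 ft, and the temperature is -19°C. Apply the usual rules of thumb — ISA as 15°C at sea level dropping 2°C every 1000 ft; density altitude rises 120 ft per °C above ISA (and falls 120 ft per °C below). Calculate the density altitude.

ISA temperature at 12000 ft = 15 − 2 × (12000/1000) = -9°C.
ISA deviation = -19 − (-9) = -10°C.
Density altitude = 12000 + 120 × (-10) = 12000 + (-1200) = 10800 ft.

10800 ft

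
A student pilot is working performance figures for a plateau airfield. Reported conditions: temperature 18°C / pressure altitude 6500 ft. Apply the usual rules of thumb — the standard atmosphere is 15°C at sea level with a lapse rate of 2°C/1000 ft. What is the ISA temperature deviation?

ISA temperature at 6500 ft = 15 − 2 × (6500/1000) = 2°C.
Deviation = OAT − ISA = 18 − 2 = +16°C.

ISA+16°C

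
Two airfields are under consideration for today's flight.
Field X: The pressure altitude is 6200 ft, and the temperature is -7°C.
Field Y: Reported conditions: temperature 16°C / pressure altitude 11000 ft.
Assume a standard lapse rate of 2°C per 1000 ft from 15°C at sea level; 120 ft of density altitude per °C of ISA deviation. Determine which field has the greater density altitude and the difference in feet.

Field X: ISA temp = 2.6°C, deviation -9.6°C, DA = 6200 + 120 × (-9.6) = 5048 ft.
Field Y: ISA temp = -7°C, deviation +23°C, DA = 11000 + 120 × 23 = 13760 ft.
Field Y is higher by 13760 − 5048 = 8712 ft.

Field Y by 8712 ft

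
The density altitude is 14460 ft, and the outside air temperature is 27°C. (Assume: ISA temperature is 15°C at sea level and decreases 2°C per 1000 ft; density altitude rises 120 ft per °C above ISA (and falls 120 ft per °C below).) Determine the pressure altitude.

DA = PA + 120 × (OAT − (15 − 2·PA/1000)) = PA + 120·OAT − 1800 + 0.24·PA = 1.24·PA + 120·OAT − 1800.
So 1.24·PA = 14460 − 120 × 27 + 1800 = 13020.
PA = 13020 / 1.24 = 10500 ft.

10500 ft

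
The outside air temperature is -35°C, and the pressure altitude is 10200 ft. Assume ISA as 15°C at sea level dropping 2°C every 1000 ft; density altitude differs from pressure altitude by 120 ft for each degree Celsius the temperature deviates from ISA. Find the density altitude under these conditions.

6648 ft

ISA temperature at 10200 ft = 15 − 2 × (10200/1000) = -5.4°C.
ISA deviation = -35 − (-5.4) = -29.6°C.
Density altitude = 10200 + 120 × (-29.6) = 10200 + (-3552) = 6648 ft.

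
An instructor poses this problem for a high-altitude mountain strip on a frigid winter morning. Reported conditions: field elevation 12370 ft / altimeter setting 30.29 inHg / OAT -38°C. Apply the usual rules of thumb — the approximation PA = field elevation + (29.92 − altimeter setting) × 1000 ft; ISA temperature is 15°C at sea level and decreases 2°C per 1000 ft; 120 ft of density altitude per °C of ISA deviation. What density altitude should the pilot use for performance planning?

Pressure altitude = 12370 + (29.92 − 30.29) × 1000 = 12370 + (-370) = 12000 ft.
ISA temperature at 12000 ft = 15 − 2 × (12000/1000) = -9°C.
ISA deviation = -38 − (-9) = -29°C.
Density altitude = 12000 + 120 × (-29) = 8520 ft.

8520 ft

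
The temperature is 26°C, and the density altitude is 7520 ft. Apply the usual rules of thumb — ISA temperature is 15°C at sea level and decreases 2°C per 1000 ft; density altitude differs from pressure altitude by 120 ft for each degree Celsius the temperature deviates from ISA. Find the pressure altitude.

DA = PA + 120 × (OAT − (15 − 2·PA/1000)) = PA + 120·OAT − 1800 + 0.24·PA = 1.24·PA + 120·OAT − 1800.
So 1.24·PA = 7520 − 120 × 26 + 1800 = 6200.
PA = 6200 / 1.24 = 5000 ft.

5000 ft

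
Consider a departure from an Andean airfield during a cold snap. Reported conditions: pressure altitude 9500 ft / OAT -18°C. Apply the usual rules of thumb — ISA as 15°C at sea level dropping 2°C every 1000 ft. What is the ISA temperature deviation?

ISA temperature at 9500 ft = 15 − 2 × (9500/1000) = -4°C.
Deviation = OAT − ISA = -18 − (-4) = -14°C.

ISA-14°C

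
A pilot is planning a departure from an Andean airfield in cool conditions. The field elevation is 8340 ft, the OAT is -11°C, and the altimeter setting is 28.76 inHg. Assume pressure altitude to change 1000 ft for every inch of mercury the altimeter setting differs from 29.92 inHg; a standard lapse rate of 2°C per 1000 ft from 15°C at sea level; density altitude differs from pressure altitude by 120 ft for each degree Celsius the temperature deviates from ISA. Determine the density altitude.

8660 ft

Pressure altitude = 8340 + (29.92 − 28.76) × 1000 = 8340 + (+1160) = 9500 ft.
ISA temperature at 9500 ft = 15 − 2 × (9500/1000) = -4°C.
ISA deviation = -11 − (-4) = -7°C.
Density altitude = 9500 + 120 × (-7) = 8660 ft.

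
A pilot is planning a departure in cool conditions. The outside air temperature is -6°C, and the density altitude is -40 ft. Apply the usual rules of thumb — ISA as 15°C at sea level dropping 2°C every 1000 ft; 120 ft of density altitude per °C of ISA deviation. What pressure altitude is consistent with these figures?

2000 ft

DA = PA + 120 × (OAT − (15 − 2·PA/1000)) = PA + 120·OAT − 1800 + 0.24·PA = 1.24·PA + 120·OAT − 1800.
So 1.24·PA = -40 − 120 × (-6) + 1800 = 2480.
PA = 2480 / 1.24 = 2000 ft.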